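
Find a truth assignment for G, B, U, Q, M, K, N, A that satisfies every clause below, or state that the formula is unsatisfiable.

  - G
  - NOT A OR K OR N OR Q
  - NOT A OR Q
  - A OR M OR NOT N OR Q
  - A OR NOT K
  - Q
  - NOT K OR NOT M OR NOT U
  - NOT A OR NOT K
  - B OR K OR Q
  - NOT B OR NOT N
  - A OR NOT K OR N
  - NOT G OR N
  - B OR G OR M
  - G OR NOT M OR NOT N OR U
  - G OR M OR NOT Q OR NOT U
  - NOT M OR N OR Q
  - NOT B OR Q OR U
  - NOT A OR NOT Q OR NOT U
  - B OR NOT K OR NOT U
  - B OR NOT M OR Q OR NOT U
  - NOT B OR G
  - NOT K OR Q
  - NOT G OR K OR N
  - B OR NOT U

Unit clause (G) forces G = True.
Unit clause (Q) forces Q = True.
In (NOT G OR N) only N is left, so N = True.
In (NOT B OR NOT N) only NOT B is left, so B = False.
In (B OR NOT U) only NOT U is left, so U = False.
Set M = False.
Set K = False.
Set A = False.
All clauses satisfied.

G=T, B=F, U=F, Q=T, M=F, K=F, N=T, A=F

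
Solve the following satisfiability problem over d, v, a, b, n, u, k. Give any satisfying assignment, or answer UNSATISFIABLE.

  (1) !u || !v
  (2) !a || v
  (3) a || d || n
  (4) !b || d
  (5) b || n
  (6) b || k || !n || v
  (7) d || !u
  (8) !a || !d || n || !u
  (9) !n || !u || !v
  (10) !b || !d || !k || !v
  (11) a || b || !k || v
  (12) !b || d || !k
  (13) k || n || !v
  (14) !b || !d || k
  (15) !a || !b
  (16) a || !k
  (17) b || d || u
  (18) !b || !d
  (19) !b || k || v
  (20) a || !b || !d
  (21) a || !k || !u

Set d = True.
  then (!b || !d) forces b = False.
  then (b || n) forces n = True.
Set v = True.
  then (!u || !v) forces u = False.
Set a = True.
Set k = False.
All clauses satisfied.

d=T, v=T, a=T, b=F, n=T, u=F, k=F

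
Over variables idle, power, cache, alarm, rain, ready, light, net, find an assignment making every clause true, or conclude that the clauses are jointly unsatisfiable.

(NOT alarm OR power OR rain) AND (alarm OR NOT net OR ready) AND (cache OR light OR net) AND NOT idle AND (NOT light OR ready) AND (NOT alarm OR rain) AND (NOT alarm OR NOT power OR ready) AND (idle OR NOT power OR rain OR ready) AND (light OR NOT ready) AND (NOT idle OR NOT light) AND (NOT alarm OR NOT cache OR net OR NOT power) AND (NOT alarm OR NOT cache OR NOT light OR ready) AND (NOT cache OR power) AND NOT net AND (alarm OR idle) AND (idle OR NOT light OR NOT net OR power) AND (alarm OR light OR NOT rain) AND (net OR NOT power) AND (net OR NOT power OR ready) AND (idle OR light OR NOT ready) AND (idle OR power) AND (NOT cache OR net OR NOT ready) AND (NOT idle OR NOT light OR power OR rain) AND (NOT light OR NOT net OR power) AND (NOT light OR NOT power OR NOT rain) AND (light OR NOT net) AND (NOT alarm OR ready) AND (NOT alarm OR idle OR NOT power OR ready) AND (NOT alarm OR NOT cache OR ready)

Case power = True:
  (NOT idle) forces idle = False.
  (NOT net) forces net = False.
  Clause (net OR NOT power) is falsified — contradiction.
Case power = False:
  (NOT idle) forces idle = False.
  Clause (idle OR power) is falsified — contradiction.
Both cases fail, so the formula is unsatisfiable.

UNSATISFIABLE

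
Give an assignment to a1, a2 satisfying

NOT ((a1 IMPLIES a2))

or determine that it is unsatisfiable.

a1=T; a2=F

  NOT ((a1 IMPLIES a2)) = True
    a1 IMPLIES a2 = False
The formula evaluates to True.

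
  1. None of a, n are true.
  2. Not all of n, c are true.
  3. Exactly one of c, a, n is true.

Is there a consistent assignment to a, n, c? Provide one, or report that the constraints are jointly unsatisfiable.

a = False, n = False, c = True

  (1) {a, n}: 0 true — none ✓
  (2) {n, c}: 1/2 true — not all ✓
  (3) {c, a, n}: 1 true — exactly one ✓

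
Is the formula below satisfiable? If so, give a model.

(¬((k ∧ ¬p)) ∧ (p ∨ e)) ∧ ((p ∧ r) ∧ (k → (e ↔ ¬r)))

e = False; k = False; p = True; r = True

  ¬((k ∧ ¬p)) ∧ (p ∨ e) = True
    ¬((k ∧ ¬p)) = True
      k ∧ ¬p = False
        ¬p = False
    p ∨ e = True
  (p ∧ r) ∧ (k → (e ↔ ¬r)) = True
    p ∧ r = True
    k → (e ↔ ¬r) = True
      e ↔ ¬r = True
        ¬r = False
Both conjuncts True, so the formula holds.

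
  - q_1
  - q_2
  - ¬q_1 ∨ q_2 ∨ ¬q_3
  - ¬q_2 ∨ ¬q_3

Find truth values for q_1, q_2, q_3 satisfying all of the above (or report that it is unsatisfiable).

q_1 = True; q_2 = True; q_3 = False

Unit clause (q_1) forces q_1 = True.
Unit clause (q_2) forces q_2 = True.
In (¬q_2 ∨ ¬q_3) only ¬q_3 is left, so q_3 = False.
Check each clause:
  (q_1): q_1 holds.
  (q_2): q_2 holds.
  (¬q_1 ∨ q_2 ∨ ¬q_3): q_2 holds.
  (¬q_2 ∨ ¬q_3): ¬q_3 holds.
All clauses satisfied.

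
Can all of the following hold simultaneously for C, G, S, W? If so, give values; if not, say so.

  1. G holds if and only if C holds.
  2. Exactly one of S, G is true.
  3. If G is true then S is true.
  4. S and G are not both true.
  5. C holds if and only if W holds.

C=F, G=F, S=T, W=F

  (1) G=F, C=F — same ✓
  (2) {S, G}: 1 true — exactly one ✓
  (3) G=F ⇒ S: vacuous ✓
  (4) S=T, G=F — not both ✓
  (5) C=F, W=F — same ✓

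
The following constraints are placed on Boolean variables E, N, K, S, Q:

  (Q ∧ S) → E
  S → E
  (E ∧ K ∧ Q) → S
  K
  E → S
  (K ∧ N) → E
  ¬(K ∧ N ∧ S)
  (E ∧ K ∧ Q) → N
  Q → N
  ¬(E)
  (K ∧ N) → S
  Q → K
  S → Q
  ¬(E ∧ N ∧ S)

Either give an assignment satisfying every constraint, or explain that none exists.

Unit clause (K) forces K = True.
Unit clause (¬E) forces E = False.
In (E ∨ ¬S) only ¬S is left, so S = False.
In (¬K ∨ ¬N ∨ S) only ¬N is left, so N = False.
In (N ∨ ¬Q) only ¬Q is left, so Q = False.
All clauses satisfied.

E: False, N: False, K: True, S: False, Q: False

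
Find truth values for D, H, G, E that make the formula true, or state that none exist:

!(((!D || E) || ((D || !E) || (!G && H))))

Case D = True: the formula becomes !((E || True)) = False.
Case D = False: the formula becomes !((True || (!E || (!G && H)))) = False.
Both cases fail — unsatisfiable.

No satisfying assignment exists.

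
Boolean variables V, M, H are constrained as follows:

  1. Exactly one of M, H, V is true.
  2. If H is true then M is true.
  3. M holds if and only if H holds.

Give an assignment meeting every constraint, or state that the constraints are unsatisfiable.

V = True; M = False; H = False

  (1) {M, H, V}: 1 true — exactly one ✓
  (2) H=F ⇒ M: vacuous ✓
  (3) M=F, H=F — same ✓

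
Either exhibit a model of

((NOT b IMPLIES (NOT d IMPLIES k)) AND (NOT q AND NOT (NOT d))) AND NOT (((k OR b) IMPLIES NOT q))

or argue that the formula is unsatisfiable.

Case q = True: the conjunct NOT q is False.
Case q = False: the conjunct NOT (((k OR b) IMPLIES NOT q)) becomes NOT (((k OR b) IMPLIES True)) = False.
Both cases fail — unsatisfiable.

Unsatisfiable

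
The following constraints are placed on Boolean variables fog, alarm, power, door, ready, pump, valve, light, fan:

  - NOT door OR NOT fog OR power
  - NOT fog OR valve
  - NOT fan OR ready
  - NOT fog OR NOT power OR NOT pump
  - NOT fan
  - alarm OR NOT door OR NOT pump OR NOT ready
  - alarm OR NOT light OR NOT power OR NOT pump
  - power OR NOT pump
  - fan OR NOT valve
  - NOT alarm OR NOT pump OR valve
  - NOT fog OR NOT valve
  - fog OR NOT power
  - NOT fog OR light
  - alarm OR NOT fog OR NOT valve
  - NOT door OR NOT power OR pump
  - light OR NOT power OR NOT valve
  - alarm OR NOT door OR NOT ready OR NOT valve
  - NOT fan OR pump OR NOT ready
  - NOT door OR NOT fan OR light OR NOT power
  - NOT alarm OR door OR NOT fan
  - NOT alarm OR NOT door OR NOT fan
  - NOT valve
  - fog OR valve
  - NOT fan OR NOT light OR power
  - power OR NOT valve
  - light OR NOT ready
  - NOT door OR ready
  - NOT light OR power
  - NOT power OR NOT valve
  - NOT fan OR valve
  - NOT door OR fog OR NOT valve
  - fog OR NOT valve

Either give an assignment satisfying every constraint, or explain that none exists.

Case valve = True:
  Clause (NOT valve) is falsified — contradiction.
Case valve = False:
  (NOT fog OR valve) forces fog = False.
  Clause (fog OR valve) is falsified — contradiction.
Both cases fail, so the formula is unsatisfiable.

UNSATISFIABLE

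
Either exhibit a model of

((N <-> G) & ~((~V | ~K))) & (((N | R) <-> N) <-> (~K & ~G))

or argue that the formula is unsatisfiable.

R=T, N=F, K=T, V=T, G=F

  (N <-> G) & ~((~V | ~K)) = True
    N <-> G = True
    ~((~V | ~K)) = True
      ~V | ~K = False
        ~V = False
        ~K = False
  ((N | R) <-> N) <-> (~K & ~G) = True
    (N | R) <-> N = False
      N | R = True
    ~K & ~G = False
      ~K = False
      ~G = True
Both conjuncts True, so the formula holds.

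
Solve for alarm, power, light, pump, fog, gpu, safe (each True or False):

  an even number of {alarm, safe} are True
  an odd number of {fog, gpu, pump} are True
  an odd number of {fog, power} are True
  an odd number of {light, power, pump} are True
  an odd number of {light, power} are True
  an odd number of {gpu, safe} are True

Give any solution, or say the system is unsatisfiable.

alarm = True, power = False, light = True, pump = False, fog = True, gpu = False, safe = True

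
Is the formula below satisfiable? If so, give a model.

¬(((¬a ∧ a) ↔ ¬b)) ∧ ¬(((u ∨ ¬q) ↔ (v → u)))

b = False, u = False, v = True, a = True, q = False

  ¬(((¬a ∧ a) ↔ ¬b)) = True
    (¬a ∧ a) ↔ ¬b = False
      ¬a ∧ a = False
        ¬a = False
      ¬b = True
  ¬(((u ∨ ¬q) ↔ (v → u))) = True
    (u ∨ ¬q) ↔ (v → u) = False
      u ∨ ¬q = True
        ¬q = True
      v → u = False
Both conjuncts True, so the formula holds.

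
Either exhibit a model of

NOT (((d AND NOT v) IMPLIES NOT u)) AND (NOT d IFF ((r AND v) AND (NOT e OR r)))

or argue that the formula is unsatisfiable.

v = False, d = True, u = True, r = False, e = False

  NOT (((d AND NOT v) IMPLIES NOT u)) = True
    (d AND NOT v) IMPLIES NOT u = False
      d AND NOT v = True
        NOT v = True
      NOT u = False
  NOT d IFF ((r AND v) AND (NOT e OR r)) = True
    NOT d = False
    (r AND v) AND (NOT e OR r) = False
      r AND v = False
      NOT e OR r = True
        NOT e = True
Both conjuncts True, so the formula holds.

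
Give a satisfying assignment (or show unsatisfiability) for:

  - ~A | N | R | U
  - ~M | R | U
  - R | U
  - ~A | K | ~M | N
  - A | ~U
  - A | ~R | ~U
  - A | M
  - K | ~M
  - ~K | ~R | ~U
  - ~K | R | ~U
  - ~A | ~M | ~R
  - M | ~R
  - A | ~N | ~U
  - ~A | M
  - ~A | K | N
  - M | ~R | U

R: True; A: False; M: True; K: True; N: False; U: False

Set R = True.
  then (M | ~R) forces M = True.
  then (K | ~M) forces K = True.
  then (~K | ~R | ~U) forces U = False.
  then (~A | ~M | ~R) forces A = False.
Set N = False.
All clauses satisfied.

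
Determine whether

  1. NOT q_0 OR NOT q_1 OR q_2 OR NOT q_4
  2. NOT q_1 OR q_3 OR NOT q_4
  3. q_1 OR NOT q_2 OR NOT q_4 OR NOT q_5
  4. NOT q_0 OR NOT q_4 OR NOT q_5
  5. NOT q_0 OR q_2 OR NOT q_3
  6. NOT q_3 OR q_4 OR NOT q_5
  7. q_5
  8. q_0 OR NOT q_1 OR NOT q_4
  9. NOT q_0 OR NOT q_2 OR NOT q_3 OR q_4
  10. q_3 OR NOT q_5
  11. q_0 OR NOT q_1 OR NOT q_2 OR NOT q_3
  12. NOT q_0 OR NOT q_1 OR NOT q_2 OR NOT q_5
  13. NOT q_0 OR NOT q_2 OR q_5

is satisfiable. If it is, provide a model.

q_0 = False; q_1 = False; q_2 = False; q_3 = True; q_4 = True; q_5 = True

Unit clause (q_5) forces q_5 = True.
In (q_3 OR NOT q_5) only q_3 is left, so q_3 = True.
In (NOT q_3 OR q_4 OR NOT q_5) only q_4 is left, so q_4 = True.
In (NOT q_0 OR NOT q_4 OR NOT q_5) only NOT q_0 is left, so q_0 = False.
In (q_0 OR NOT q_1 OR NOT q_4) only NOT q_1 is left, so q_1 = False.
In (q_1 OR NOT q_2 OR NOT q_4 OR NOT q_5) only NOT q_2 is left, so q_2 = False.
All clauses satisfied.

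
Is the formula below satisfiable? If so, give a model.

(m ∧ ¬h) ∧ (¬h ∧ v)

m = True, v = True, h = False

  m ∧ ¬h = True
    ¬h = True
  ¬h ∧ v = True
    ¬h = True
Both conjuncts True, so the formula holds.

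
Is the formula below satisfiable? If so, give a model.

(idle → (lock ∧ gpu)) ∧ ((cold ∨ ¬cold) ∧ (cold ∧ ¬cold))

Case cold = True: the conjunct ¬cold is False.
Case cold = False: the conjunct cold is False.
Both cases fail — unsatisfiable.

Unsatisfiable — no assignment works.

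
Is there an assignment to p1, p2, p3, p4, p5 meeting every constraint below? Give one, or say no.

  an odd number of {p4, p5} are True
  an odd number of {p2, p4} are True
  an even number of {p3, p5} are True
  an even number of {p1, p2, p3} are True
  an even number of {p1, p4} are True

p1 = False; p2 = True; p3 = True; p4 = False; p5 = True

{p4, p5}: 1 true → odd ✓
{p2, p4}: 1 true → odd ✓
{p3, p5}: 2 true → even ✓
{p1, p2, p3}: 2 true → even ✓
{p1, p4}: 0 true → even ✓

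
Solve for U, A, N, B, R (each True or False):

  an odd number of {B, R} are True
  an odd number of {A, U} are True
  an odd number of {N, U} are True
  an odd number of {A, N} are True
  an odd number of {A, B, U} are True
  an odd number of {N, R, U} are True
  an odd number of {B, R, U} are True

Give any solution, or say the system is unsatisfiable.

No satisfying assignment exists.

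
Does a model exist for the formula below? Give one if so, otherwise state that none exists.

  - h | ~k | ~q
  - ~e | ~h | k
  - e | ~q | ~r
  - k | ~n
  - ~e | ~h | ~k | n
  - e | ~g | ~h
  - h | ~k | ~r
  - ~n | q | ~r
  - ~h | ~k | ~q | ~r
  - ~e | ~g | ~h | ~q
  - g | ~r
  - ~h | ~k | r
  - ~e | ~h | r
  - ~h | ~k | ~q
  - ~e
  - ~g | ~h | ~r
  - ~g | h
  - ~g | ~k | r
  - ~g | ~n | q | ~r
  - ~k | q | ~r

h: False, r: False, g: False, n: False, q: True, k: False, e: False

Unit clause (~e) forces e = False.
Set h = False.
  then (~g | h) forces g = False.
  then (g | ~r) forces r = False.
Set n = False.
Set q = True.
  then (h | ~k | ~q) forces k = False.
All clauses satisfied.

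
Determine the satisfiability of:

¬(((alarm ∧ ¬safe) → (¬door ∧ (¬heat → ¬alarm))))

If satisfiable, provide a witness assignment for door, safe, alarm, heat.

door = True, safe = False, alarm = True, heat = True

  ¬(((alarm ∧ ¬safe) → (¬door ∧ (¬heat → ¬alarm)))) = True
    (alarm ∧ ¬safe) → (¬door ∧ (¬heat → ¬alarm)) = False
      alarm ∧ ¬safe = True
        ¬safe = True
      ¬door ∧ (¬heat → ¬alarm) = False
        ¬door = False
        ¬heat → ¬alarm = True
          ¬heat = False
          ¬alarm = False
The formula evaluates to True.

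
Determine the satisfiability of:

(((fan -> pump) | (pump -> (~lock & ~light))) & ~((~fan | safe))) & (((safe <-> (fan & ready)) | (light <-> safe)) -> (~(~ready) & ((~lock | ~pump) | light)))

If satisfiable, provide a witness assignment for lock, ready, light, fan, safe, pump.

lock = True; ready = True; light = False; fan = True; safe = False; pump = False

  ((fan -> pump) | (pump -> (~lock & ~light))) & ~((~fan | safe)) = True
    (fan -> pump) | (pump -> (~lock & ~light)) = True
      fan -> pump = False
      pump -> (~lock & ~light) = True
        ~lock & ~light = False
          ~lock = False
          ~light = True
    ~((~fan | safe)) = True
      ~fan | safe = False
        ~fan = False
  ((safe <-> (fan & ready)) | (light <-> safe)) -> (~(~ready) & ((~lock | ~pump) | light)) = True
    (safe <-> (fan & ready)) | (light <-> safe) = True
      safe <-> (fan & ready) = False
        fan & ready = True
      light <-> safe = True
    ~(~ready) & ((~lock | ~pump) | light) = True
      ~(~ready) = True
        ~ready = False
      (~lock | ~pump) | light = True
        ~lock | ~pump = True
          ~lock = False
          ~pump = True
Both conjuncts True, so the formula holds.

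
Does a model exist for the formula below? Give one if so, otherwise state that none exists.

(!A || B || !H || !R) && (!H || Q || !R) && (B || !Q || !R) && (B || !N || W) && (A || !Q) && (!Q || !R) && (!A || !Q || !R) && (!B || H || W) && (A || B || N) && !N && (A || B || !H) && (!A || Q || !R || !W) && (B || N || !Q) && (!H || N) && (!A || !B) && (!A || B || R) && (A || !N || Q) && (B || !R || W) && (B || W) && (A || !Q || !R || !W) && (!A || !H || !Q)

B = True, N = False, Q = False, A = False, R = True, H = False, W = True

Unit clause (!N) forces N = False.
In (!H || N) only !H is left, so H = False.
Set B = True.
  then (!B || H || W) forces W = True.
  then (!A || !B) forces A = False.
  then (A || !Q) forces Q = False.
Set R = True.
All clauses satisfied.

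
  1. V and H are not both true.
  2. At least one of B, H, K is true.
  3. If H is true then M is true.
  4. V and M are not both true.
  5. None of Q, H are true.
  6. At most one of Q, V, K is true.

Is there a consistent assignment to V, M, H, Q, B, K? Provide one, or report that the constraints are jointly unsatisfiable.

V: False, M: False, H: False, Q: False, B: True, K: False

  (1) V=F, H=F — not both ✓
  (2) {B, H, K}: 1 true — at least one ✓
  (3) H=F ⇒ M: vacuous ✓
  (4) V=F, M=F — not both ✓
  (5) {Q, H}: 0 true — none ✓
  (6) {Q, V, K}: 0 true — at most one ✓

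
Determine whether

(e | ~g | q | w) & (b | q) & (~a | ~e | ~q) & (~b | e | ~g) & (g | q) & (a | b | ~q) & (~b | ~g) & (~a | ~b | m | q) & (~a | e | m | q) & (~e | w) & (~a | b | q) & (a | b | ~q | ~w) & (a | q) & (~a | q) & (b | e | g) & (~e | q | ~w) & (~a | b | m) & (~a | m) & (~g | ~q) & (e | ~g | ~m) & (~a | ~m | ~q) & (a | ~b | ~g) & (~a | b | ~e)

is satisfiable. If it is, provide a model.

Set a = False.
  then (a | q) forces q = True.
  then (~g | ~q) forces g = False.
  then (a | b | ~q) forces b = True.
Set w = True.
Set m = False.
Set e = False.
All clauses satisfied.

a: False, w: True, g: False, m: False, b: True, q: True, e: False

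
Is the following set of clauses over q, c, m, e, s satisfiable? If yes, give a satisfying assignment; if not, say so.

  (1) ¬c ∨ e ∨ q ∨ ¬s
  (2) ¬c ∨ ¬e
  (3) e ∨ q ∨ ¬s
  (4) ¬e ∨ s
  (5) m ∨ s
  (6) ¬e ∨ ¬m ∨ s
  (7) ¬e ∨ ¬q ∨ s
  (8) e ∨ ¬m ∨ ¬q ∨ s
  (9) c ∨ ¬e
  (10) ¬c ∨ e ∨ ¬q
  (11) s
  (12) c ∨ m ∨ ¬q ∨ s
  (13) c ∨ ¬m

q = True; c = False; m = False; e = False; s = True

Unit clause (s) forces s = True.
Set q = True.
Try c = True:
  (¬c ∨ ¬e) forces e = False.
  clause (¬c ∨ e ∨ ¬q) is falsified — backtrack.
So c = False.
  then (c ∨ ¬e) forces e = False.
  then (c ∨ ¬m) forces m = False.
All clauses satisfied.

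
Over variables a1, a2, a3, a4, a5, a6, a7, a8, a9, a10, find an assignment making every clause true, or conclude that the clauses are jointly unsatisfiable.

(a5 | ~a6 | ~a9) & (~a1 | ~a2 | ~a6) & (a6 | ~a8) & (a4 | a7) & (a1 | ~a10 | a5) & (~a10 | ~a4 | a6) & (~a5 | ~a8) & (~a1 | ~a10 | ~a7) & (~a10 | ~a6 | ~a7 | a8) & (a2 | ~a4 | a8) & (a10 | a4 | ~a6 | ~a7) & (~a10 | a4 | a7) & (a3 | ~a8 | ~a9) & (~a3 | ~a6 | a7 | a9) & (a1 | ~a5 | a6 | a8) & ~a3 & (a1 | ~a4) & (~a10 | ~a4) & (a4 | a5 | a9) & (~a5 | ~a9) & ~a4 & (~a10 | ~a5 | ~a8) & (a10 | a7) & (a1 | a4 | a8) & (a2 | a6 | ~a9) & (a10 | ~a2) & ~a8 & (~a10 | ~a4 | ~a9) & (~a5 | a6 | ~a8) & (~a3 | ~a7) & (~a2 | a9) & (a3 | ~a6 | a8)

Unit clause (~a3) forces a3 = False.
Unit clause (~a4) forces a4 = False.
Unit clause (~a8) forces a8 = False.
In (a3 | ~a6 | a8) only ~a6 is left, so a6 = False.
In (a4 | a7) only a7 is left, so a7 = True.
In (a1 | a4 | a8) only a1 is left, so a1 = True.
In (~a1 | ~a10 | ~a7) only ~a10 is left, so a10 = False.
In (a10 | ~a2) only ~a2 is left, so a2 = False.
In (a2 | a6 | ~a9) only ~a9 is left, so a9 = False.
In (a4 | a5 | a9) only a5 is left, so a5 = True.
All clauses satisfied.

a1: True; a2: False; a3: False; a4: False; a5: True; a6: False; a7: True; a8: False; a9: False; a10: False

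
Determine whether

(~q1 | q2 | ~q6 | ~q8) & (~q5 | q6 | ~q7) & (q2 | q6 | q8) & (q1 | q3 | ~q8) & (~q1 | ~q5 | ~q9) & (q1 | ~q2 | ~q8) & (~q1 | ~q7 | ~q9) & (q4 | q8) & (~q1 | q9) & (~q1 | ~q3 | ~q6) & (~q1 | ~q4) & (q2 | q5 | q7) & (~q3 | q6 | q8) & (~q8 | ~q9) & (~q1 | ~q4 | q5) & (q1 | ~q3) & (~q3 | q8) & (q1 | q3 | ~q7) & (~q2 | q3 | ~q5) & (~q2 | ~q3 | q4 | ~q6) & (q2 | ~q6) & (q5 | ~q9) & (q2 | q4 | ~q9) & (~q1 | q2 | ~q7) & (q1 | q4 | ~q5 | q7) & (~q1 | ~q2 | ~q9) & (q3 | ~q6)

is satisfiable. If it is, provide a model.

Set q1 = False.
  then (q1 | ~q3) forces q3 = False.
  then (q1 | q3 | ~q7) forces q7 = False.
  then (q3 | ~q6) forces q6 = False.
  then (q1 | q3 | ~q8) forces q8 = False.
  then (q4 | q8) forces q4 = True.
  then (q2 | q6 | q8) forces q2 = True.
  then (~q2 | q3 | ~q5) forces q5 = False.
  then (q5 | ~q9) forces q9 = False.
All clauses satisfied.

q1 = False; q2 = True; q3 = False; q4 = True; q5 = False; q6 = False; q7 = False; q8 = False; q9 = False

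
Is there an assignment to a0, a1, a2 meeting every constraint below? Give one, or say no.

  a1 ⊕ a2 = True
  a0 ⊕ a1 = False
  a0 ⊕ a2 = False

Unsatisfiable

Adding constraints 1, 2, 3 mod 2: every variable appears an even number of times on the left, so the left side is 0.
But the right sides sum to 1 (mod 2). 0 ≠ 1 — the system is inconsistent.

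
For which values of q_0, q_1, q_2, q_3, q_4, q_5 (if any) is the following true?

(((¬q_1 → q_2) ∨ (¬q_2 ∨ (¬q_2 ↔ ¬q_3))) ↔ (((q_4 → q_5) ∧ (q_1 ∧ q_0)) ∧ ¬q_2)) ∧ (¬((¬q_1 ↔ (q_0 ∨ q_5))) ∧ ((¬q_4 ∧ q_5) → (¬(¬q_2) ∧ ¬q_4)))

q_0=T; q_1=T; q_2=F; q_3=F; q_4=T; q_5=T

  ((¬q_1 → q_2) ∨ (¬q_2 ∨ (¬q_2 ↔ ¬q_3))) ↔ (((q_4 → q_5) ∧ (q_1 ∧ q_0)) ∧ ¬q_2) = True
    (¬q_1 → q_2) ∨ (¬q_2 ∨ (¬q_2 ↔ ¬q_3)) = True
      ¬q_1 → q_2 = True
        ¬q_1 = False
      ¬q_2 ∨ (¬q_2 ↔ ¬q_3) = True
        ¬q_2 = True
        ¬q_2 ↔ ¬q_3 = True
          ¬q_2 = True
          ¬q_3 = True
    ((q_4 → q_5) ∧ (q_1 ∧ q_0)) ∧ ¬q_2 = True
      (q_4 → q_5) ∧ (q_1 ∧ q_0) = True
        q_4 → q_5 = True
        q_1 ∧ q_0 = True
      ¬q_2 = True
  ¬((¬q_1 ↔ (q_0 ∨ q_5))) ∧ ((¬q_4 ∧ q_5) → (¬(¬q_2) ∧ ¬q_4)) = True
    ¬((¬q_1 ↔ (q_0 ∨ q_5))) = True
      ¬q_1 ↔ (q_0 ∨ q_5) = False
        ¬q_1 = False
        q_0 ∨ q_5 = True
    (¬q_4 ∧ q_5) → (¬(¬q_2) ∧ ¬q_4) = True
      ¬q_4 ∧ q_5 = False
        ¬q_4 = False
      ¬(¬q_2) ∧ ¬q_4 = False
        ¬(¬q_2) = False
          ¬q_2 = True
        ¬q_4 = False
Both conjuncts True, so the formula holds.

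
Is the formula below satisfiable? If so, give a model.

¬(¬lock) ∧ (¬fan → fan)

lock=T, fan=T

  ¬(¬lock) = True
    ¬lock = False
  ¬fan → fan = True
    ¬fan = False
Both conjuncts True, so the formula holds.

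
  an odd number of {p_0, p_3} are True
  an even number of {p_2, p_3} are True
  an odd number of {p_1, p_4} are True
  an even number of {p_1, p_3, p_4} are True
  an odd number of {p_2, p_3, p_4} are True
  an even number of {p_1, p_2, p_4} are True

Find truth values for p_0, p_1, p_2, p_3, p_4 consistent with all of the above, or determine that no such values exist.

p_0 = False; p_1 = False; p_2 = True; p_3 = True; p_4 = True

{p_0, p_3}: 1 true → odd ✓
{p_2, p_3}: 2 true → even ✓
{p_1, p_4}: 1 true → odd ✓
{p_1, p_3, p_4}: 2 true → even ✓
{p_2, p_3, p_4}: 3 true → odd ✓
{p_1, p_2, p_4}: 2 true → even ✓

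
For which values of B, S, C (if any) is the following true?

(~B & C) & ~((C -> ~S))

B = False; S = True; C = True

  ~B & C = True
    ~B = True
  ~((C -> ~S)) = True
    C -> ~S = False
      ~S = False
Both conjuncts True, so the formula holds.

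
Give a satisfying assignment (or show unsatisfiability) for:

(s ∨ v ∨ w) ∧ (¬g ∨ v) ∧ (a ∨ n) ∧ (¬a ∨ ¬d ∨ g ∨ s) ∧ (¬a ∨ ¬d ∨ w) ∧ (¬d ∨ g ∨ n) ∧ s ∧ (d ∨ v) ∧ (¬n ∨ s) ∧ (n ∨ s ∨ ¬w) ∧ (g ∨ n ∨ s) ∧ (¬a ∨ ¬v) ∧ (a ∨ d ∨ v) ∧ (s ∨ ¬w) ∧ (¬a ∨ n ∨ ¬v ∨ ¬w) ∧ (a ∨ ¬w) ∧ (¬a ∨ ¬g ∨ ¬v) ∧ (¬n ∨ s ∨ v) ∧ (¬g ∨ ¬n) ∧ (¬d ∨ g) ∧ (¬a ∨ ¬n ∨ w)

Unit clause (s) forces s = True.
Try a = True:
  (¬a ∨ ¬v) forces v = False.
  (¬g ∨ v) forces g = False.
  (d ∨ v) forces d = True.
  clause (¬d ∨ g) is falsified — backtrack.
So a = False.
  then (a ∨ n) forces n = True.
  then (a ∨ ¬w) forces w = False.
  then (¬g ∨ ¬n) forces g = False.
  then (¬d ∨ g) forces d = False.
  then (d ∨ v) forces v = True.
All clauses satisfied.

a = False, s = True, g = False, v = True, n = True, w = False, d = False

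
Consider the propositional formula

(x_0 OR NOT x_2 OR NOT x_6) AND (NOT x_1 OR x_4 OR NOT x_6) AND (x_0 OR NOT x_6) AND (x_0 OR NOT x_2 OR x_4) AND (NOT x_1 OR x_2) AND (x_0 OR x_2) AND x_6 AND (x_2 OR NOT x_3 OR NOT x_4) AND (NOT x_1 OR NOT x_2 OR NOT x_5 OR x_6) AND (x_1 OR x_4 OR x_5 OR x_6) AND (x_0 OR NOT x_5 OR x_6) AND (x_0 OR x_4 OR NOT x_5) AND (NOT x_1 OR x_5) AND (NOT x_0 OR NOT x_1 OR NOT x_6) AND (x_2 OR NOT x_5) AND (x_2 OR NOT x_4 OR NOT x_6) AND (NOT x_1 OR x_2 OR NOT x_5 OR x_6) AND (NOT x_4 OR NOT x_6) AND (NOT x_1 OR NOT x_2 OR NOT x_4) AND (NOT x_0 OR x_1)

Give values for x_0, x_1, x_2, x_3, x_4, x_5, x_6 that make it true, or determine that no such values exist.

Case x_6 = True:
  (x_0 OR NOT x_6) forces x_0 = True.
  (NOT x_0 OR NOT x_1 OR NOT x_6) forces x_1 = False.
  Clause (NOT x_0 OR x_1) is falsified — contradiction.
Case x_6 = False:
  Clause (x_6) is falsified — contradiction.
Both cases fail, so the formula is unsatisfiable.

The formula is unsatisfiable.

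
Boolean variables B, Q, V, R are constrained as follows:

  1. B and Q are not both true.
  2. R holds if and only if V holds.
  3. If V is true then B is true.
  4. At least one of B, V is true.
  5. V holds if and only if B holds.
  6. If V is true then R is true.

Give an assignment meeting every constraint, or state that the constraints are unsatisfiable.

B: True; Q: False; V: True; R: True

  (1) B=T, Q=F — not both ✓
  (2) R=T, V=T — same ✓
  (3) V=T ⇒ B: T ✓
  (4) {B, V}: 2 true — at least one ✓
  (5) V=T, B=T — same ✓
  (6) V=T ⇒ R: T ✓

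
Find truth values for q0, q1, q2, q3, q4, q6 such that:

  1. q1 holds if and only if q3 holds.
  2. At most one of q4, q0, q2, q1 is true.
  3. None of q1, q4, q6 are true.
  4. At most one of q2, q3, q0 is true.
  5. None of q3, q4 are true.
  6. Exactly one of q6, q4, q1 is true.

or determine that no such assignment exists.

Unsatisfiable

Case q1 = True:
  Constraint (3) is violated (q1=T) — contradiction.
Case q1 = False:
  (1) with q1=F forces q3 = False.
  (3) forces q4 = False.
  (3) forces q6 = False.
  Constraint (6) is violated (q6=F, q4=F, q1=F) — contradiction.
Both cases fail — unsatisfiable.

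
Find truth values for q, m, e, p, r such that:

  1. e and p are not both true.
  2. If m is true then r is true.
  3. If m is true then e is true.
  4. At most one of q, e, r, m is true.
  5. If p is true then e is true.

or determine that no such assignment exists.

q = False; m = False; e = False; p = False; r = True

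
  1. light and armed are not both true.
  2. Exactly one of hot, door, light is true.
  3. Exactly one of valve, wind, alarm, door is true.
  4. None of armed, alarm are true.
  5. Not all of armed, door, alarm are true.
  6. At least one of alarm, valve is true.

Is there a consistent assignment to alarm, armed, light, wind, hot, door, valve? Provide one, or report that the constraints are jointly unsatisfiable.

alarm: False; armed: False; light: False; wind: False; hot: True; door: False; valve: True

  (1) light=F, armed=F — not both ✓
  (2) {hot, door, light}: 1 true — exactly one ✓
  (3) {valve, wind, alarm, door}: 1 true — exactly one ✓
  (4) {armed, alarm}: 0 true — none ✓
  (5) {armed, door, alarm}: 0/3 true — not all ✓
  (6) {alarm, valve}: 1 true — at least one ✓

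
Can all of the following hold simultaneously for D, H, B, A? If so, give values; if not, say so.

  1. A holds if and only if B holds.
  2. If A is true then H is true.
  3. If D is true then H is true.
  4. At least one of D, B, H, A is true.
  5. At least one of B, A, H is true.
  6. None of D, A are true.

D = False; H = True; B = False; A = False

  (1) A=F, B=F — same ✓
  (2) A=F ⇒ H: vacuous ✓
  (3) D=F ⇒ H: vacuous ✓
  (4) {D, B, H, A}: 1 true — at least one ✓
  (5) {B, A, H}: 1 true — at least one ✓
  (6) {D, A}: 0 true — none ✓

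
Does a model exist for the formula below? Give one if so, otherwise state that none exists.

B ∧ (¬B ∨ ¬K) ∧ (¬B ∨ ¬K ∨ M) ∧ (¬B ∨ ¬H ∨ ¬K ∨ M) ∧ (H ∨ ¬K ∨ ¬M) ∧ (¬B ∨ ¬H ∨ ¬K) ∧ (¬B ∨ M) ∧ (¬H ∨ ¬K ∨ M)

B=T; K=F; H=T; M=T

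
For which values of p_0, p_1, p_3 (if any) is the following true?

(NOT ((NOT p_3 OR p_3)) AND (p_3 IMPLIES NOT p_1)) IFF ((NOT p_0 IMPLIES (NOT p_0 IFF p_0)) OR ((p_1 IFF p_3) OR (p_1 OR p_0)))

p_0 = False, p_1 = False, p_3 = True

  (NOT ((NOT p_3 OR p_3)) AND (p_3 IMPLIES NOT p_1)) IFF ((NOT p_0 IMPLIES (NOT p_0 IFF p_0)) OR ((p_1 IFF p_3) OR (p_1 OR p_0))) = True
    NOT ((NOT p_3 OR p_3)) AND (p_3 IMPLIES NOT p_1) = False
      NOT ((NOT p_3 OR p_3)) = False
        NOT p_3 OR p_3 = True
          NOT p_3 = False
      p_3 IMPLIES NOT p_1 = True
        NOT p_1 = True
    (NOT p_0 IMPLIES (NOT p_0 IFF p_0)) OR ((p_1 IFF p_3) OR (p_1 OR p_0)) = False
      NOT p_0 IMPLIES (NOT p_0 IFF p_0) = False
        NOT p_0 = True
        NOT p_0 IFF p_0 = False
          NOT p_0 = True
      (p_1 IFF p_3) OR (p_1 OR p_0) = False
        p_1 IFF p_3 = False
        p_1 OR p_0 = False
The formula evaluates to True.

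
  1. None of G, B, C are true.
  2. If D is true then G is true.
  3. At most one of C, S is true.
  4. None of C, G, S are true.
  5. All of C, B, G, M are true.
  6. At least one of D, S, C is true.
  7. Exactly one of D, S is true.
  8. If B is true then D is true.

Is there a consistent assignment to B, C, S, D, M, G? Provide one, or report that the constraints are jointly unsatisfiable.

Case B = True:
  Constraint (1) is violated (B=T) — contradiction.
Case B = False:
  Constraint (5) is violated (B=F) — contradiction.
Both cases fail — unsatisfiable.

The formula is unsatisfiable.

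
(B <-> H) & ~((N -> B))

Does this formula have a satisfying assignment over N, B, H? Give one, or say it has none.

N = True; B = False; H = False

  B <-> H = True
  ~((N -> B)) = True
    N -> B = False
Both conjuncts True, so the formula holds.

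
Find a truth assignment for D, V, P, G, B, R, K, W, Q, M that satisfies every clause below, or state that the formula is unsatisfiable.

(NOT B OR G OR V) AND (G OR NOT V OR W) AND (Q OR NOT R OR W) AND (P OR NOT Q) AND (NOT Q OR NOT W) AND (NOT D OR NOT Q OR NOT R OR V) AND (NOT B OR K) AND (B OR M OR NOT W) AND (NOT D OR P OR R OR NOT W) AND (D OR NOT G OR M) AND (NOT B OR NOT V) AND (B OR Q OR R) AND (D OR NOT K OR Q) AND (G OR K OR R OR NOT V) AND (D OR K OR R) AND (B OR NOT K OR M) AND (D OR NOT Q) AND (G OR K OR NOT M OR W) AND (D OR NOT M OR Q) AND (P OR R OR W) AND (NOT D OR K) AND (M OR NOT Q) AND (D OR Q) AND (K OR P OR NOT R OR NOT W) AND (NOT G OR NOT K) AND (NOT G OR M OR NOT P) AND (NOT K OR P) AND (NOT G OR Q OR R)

Set D = True.
  then (NOT D OR K) forces K = True.
  then (NOT G OR NOT K) forces G = False.
  then (NOT K OR P) forces P = True.
Set V = False.
  then (NOT B OR G OR V) forces B = False.
  then (B OR NOT K OR M) forces M = True.
Set R = True.
  then (NOT D OR NOT Q OR NOT R OR V) forces Q = False.
  then (Q OR NOT R OR W) forces W = True.
All clauses satisfied.

D = True, V = False, P = True, G = False, B = False, R = True, K = True, W = True, Q = False, M = True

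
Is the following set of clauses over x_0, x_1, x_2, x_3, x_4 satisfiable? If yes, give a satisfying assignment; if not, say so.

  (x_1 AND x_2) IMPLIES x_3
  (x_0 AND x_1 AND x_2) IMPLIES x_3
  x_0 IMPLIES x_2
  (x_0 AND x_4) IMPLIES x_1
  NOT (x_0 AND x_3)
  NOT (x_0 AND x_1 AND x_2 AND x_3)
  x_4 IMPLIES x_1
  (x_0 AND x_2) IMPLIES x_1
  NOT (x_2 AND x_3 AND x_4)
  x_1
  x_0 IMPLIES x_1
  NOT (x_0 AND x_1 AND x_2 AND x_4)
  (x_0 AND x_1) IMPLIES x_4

Unit clause (x_1) forces x_1 = True.
Try x_0 = True:
  (NOT x_0 OR NOT x_1 OR x_4) forces x_4 = True.
  (NOT x_0 OR NOT x_1 OR NOT x_2 OR NOT x_4) forces x_2 = False.
  clause (NOT x_0 OR x_2) is falsified — backtrack.
So x_0 = False.
Set x_2 = False.
Set x_3 = True.
Set x_4 = True.
All clauses satisfied.

x_0 = False, x_1 = True, x_2 = False, x_3 = True, x_4 = True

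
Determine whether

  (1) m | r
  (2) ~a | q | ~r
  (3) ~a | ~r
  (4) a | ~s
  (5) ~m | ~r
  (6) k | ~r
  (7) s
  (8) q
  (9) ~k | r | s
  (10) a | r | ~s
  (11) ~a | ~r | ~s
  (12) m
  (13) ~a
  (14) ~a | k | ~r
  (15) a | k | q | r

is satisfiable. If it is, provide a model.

Case a = True:
  Clause (~a) is falsified — contradiction.
Case a = False:
  (a | ~s) forces s = False.
  Clause (s) is falsified — contradiction.
Both cases fail, so the formula is unsatisfiable.

No satisfying assignment exists.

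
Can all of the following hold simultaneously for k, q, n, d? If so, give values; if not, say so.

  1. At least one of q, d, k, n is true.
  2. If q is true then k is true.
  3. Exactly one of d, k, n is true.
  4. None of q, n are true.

k=F; q=F; n=F; d=T

  (1) {q, d, k, n}: 1 true — at least one ✓
  (2) q=F ⇒ k: vacuous ✓
  (3) {d, k, n}: 1 true — exactly one ✓
  (4) {q, n}: 0 true — none ✓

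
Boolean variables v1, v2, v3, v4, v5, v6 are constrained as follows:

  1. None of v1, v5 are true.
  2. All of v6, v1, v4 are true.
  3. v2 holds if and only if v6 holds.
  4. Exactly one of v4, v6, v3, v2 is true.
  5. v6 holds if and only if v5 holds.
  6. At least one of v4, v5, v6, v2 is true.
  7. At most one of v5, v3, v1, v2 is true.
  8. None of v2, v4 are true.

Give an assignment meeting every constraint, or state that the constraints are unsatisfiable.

No satisfying assignment exists.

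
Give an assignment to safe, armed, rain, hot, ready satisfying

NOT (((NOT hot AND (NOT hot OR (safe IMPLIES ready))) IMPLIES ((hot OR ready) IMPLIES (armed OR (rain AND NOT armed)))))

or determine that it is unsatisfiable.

safe=F, armed=F, rain=F, hot=F, ready=T

  NOT (((NOT hot AND (NOT hot OR (safe IMPLIES ready))) IMPLIES ((hot OR ready) IMPLIES (armed OR (rain AND NOT armed))))) = True
    (NOT hot AND (NOT hot OR (safe IMPLIES ready))) IMPLIES ((hot OR ready) IMPLIES (armed OR (rain AND NOT armed))) = False
      NOT hot AND (NOT hot OR (safe IMPLIES ready)) = True
        NOT hot = True
        NOT hot OR (safe IMPLIES ready) = True
          NOT hot = True
          safe IMPLIES ready = True
      (hot OR ready) IMPLIES (armed OR (rain AND NOT armed)) = False
        hot OR ready = True
        armed OR (rain AND NOT armed) = False
          rain AND NOT armed = False
            NOT armed = True
The formula evaluates to True.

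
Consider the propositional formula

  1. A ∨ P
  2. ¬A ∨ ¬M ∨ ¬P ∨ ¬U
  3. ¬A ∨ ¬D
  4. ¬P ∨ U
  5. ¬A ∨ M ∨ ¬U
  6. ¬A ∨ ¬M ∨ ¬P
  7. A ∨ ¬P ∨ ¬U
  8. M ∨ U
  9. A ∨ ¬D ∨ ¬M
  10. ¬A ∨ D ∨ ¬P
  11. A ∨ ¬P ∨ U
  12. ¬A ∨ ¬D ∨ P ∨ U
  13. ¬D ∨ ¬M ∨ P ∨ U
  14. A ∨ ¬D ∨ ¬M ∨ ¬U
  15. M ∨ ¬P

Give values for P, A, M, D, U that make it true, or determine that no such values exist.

P: False, A: True, M: True, D: False, U: False

Try P = True:
  (¬P ∨ U) forces U = True.
  (A ∨ ¬P ∨ ¬U) forces A = True.
  (¬A ∨ ¬M ∨ ¬P ∨ ¬U) forces M = False.
  clause (¬A ∨ M ∨ ¬U) is falsified — backtrack.
So P = False.
  then (A ∨ P) forces A = True.
  then (¬A ∨ ¬D) forces D = False.
Set M = True.
Set U = False.
All clauses satisfied.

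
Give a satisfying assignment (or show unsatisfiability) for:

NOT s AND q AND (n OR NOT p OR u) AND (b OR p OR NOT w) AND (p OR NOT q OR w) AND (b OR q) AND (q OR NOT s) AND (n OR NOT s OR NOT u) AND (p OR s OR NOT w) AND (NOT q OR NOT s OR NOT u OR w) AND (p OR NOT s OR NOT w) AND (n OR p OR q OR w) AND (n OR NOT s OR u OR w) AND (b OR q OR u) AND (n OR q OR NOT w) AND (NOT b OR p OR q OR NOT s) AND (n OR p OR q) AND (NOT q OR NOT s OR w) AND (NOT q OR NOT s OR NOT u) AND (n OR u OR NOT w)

u=T, q=T, s=F, p=T, w=T, b=T, n=F

Unit clause (NOT s) forces s = False.
Unit clause (q) forces q = True.
Set u = True.
Try p = False:
  (p OR NOT q OR w) forces w = True.
  clause (p OR s OR NOT w) is falsified — backtrack.
So p = True.
Set w = True.
Set b = True.
Set n = False.
All clauses satisfied.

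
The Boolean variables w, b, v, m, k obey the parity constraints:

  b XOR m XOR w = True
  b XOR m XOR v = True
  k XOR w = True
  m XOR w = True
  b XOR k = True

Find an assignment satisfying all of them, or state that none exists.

w: False; b: False; v: False; m: True; k: True

b XOR m XOR w = F XOR T XOR F = True ✓
b XOR m XOR v = F XOR T XOR F = True ✓
k XOR w = T XOR F = True ✓
m XOR w = T XOR F = True ✓
b XOR k = F XOR T = True ✓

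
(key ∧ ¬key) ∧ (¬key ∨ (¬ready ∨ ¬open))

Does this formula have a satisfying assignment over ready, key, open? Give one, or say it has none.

Unsatisfiable

Case key = True: the conjunct ¬key is False.
Case key = False: the conjunct key is False.
Both cases fail — unsatisfiable.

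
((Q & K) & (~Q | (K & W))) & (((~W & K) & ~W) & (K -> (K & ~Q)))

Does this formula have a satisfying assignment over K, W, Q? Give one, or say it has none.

UNSATISFIABLE

Case K = True: the formula simplifies to (Q & (~Q | W)) & ((~W & ~W) & ~Q).
  Q = True: the conjunct ~Q is False.
  Q = False: the conjunct Q is False.
Case K = False: the conjunct K is False.
Both cases fail — unsatisfiable.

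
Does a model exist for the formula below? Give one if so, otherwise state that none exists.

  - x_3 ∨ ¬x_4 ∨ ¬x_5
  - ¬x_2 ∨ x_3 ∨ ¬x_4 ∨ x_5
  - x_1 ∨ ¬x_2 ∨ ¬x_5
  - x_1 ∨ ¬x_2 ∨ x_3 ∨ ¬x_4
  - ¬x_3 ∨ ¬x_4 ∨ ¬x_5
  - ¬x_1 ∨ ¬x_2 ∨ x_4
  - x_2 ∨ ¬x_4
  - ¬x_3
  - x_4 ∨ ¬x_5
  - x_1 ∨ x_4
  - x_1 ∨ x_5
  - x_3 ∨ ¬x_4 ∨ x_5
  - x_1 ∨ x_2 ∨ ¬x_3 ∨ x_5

x_1 = True; x_2 = False; x_3 = False; x_4 = False; x_5 = False

Unit clause (¬x_3) forces x_3 = False.
Try x_1 = False:
  (x_1 ∨ x_4) forces x_4 = True.
  (x_3 ∨ ¬x_4 ∨ ¬x_5) forces x_5 = False.
  clause (x_1 ∨ x_5) is falsified — backtrack.
So x_1 = True.
Set x_2 = False.
  then (x_2 ∨ ¬x_4) forces x_4 = False.
  then (x_4 ∨ ¬x_5) forces x_5 = False.
All clauses satisfied.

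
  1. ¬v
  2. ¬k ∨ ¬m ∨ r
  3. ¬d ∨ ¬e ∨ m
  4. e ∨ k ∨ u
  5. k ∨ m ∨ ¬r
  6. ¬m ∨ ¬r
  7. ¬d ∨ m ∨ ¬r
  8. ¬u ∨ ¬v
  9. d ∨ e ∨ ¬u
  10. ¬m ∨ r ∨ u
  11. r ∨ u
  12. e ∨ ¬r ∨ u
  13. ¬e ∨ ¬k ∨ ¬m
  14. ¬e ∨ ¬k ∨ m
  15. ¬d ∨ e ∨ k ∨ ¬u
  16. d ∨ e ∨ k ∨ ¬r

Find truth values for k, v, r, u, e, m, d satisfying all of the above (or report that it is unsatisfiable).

Unit clause (¬v) forces v = False.
Set k = True.
Set r = False.
  then (¬k ∨ ¬m ∨ r) forces m = False.
  then (r ∨ u) forces u = True.
  then (¬e ∨ ¬k ∨ m) forces e = False.
  then (d ∨ e ∨ ¬u) forces d = True.
All clauses satisfied.

k = True, v = False, r = False, u = True, e = False, m = False, d = True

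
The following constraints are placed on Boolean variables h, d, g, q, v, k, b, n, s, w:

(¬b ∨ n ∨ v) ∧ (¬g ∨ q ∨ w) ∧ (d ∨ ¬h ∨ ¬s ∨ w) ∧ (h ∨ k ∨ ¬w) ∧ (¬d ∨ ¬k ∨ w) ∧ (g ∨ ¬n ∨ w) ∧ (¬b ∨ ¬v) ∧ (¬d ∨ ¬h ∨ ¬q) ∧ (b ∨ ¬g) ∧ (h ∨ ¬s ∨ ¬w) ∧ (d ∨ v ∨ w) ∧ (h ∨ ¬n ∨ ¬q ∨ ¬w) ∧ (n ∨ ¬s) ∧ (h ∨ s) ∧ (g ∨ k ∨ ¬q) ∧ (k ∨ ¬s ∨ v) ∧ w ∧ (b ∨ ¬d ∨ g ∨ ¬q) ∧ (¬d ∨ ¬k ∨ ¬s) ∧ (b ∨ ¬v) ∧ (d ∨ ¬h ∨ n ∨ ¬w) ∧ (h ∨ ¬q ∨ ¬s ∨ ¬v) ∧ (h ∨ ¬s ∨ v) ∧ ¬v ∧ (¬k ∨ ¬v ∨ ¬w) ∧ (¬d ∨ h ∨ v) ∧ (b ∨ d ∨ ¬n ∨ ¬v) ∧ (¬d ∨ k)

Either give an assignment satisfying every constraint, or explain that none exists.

h: True, d: False, g: False, q: True, v: False, k: True, b: True, n: True, s: False, w: True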